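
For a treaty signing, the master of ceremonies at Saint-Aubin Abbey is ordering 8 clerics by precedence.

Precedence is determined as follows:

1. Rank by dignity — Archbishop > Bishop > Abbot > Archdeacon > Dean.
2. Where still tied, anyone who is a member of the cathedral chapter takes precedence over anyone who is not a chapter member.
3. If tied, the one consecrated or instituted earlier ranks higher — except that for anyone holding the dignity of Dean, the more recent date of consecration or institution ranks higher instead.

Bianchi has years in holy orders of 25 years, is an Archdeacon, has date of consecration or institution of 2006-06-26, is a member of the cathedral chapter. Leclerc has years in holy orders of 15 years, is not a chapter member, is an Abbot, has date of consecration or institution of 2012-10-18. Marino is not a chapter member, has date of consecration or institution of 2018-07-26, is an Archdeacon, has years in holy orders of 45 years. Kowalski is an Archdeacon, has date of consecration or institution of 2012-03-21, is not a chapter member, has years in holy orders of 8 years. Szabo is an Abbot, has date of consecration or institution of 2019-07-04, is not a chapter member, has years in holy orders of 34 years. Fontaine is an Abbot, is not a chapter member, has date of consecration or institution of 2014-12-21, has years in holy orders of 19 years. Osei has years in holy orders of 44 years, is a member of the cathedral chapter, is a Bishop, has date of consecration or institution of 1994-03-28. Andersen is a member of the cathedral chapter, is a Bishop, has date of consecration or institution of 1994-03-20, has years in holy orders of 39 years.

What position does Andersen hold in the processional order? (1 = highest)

1

By dignity: Andersen and Osei (Bishop); then Leclerc, Fontaine and Szabo (Abbot); then Bianchi, Kowalski and Marino (Archdeacon).
Andersen and Osei are each a member of the cathedral chapter, so the next rule applies.
Among Andersen and Osei, by date of consecration or institution (earlier first): Andersen (1994-03-20) before Osei (1994-03-28).
Leclerc, Fontaine and Szabo are each not a chapter member, so the next rule applies.
Among Leclerc, Fontaine and Szabo, by date of consecration or institution (earlier first): Leclerc (2012-10-18) before Fontaine (2014-12-21) before Szabo (2019-07-04).
Among Bianchi, Kowalski and Marino, a member of the cathedral chapter before not a chapter member: Bianchi (a member of the cathedral chapter) before Kowalski and Marino (not a chapter member).
Among Kowalski and Marino, by date of consecration or institution (earlier first): Kowalski (2012-03-21) before Marino (2018-07-26).
Order: Andersen, Osei, Leclerc, Fontaine, Szabo, Bianchi, Kowalski, Marino. So position 1.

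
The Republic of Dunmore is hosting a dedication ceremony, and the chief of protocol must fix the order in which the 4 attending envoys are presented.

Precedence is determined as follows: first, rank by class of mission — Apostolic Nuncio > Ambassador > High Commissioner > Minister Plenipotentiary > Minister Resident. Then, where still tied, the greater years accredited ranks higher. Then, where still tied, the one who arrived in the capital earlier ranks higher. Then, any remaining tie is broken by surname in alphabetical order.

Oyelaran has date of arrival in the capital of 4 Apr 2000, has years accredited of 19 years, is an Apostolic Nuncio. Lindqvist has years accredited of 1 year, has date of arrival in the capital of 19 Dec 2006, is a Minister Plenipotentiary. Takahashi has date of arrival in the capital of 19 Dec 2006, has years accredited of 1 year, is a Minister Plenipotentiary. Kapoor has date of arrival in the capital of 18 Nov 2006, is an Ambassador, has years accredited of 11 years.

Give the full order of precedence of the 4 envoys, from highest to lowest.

Oyelaran, Kapoor, Lindqvist, Takahashi

By class of mission: Oyelaran (Apostolic Nuncio); then Kapoor (Ambassador); then Lindqvist and Takahashi (Minister Plenipotentiary).
Lindqvist and Takahashi both have years accredited 1 year, so the next rule applies.
Lindqvist and Takahashi both have date of arrival in the capital 19 Dec 2006, so the next rule applies.
Among Lindqvist and Takahashi, alphabetically by surname: Lindqvist before Takahashi.
Full order: Oyelaran, Kapoor, Lindqvist, Takahashi.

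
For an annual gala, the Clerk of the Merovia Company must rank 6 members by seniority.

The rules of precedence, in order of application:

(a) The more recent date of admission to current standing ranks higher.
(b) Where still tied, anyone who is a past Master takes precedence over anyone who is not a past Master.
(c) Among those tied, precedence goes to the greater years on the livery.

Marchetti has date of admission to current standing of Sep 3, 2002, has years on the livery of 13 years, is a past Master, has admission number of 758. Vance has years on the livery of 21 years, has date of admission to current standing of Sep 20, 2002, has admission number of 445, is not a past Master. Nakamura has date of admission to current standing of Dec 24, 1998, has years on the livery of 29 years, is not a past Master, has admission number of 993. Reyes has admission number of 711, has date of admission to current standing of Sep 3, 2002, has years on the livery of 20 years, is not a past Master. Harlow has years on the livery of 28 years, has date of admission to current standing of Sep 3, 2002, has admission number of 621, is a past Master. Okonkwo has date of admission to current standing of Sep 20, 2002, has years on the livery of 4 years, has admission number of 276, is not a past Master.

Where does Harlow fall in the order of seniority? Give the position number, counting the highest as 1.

3

By date of admission to current standing (later first): Vance and Okonkwo (both Sep 20, 2002); then Harlow, Marchetti and Reyes (each Sep 3, 2002); then Nakamura (Dec 24, 1998).
Vance and Okonkwo are each not a past Master, so the next rule applies.
Among Vance and Okonkwo, by years on the livery (higher first): Vance (21 years) before Okonkwo (4 years).
Among Harlow, Marchetti and Reyes, a past Master before not a past Master: Harlow and Marchetti (a past Master) before Reyes (not a past Master).
Among Harlow and Marchetti, by years on the livery (higher first): Harlow (28 years) before Marchetti (13 years).
Order: Vance, Okonkwo, Harlow, Marchetti, Reyes, Nakamura. So position 3.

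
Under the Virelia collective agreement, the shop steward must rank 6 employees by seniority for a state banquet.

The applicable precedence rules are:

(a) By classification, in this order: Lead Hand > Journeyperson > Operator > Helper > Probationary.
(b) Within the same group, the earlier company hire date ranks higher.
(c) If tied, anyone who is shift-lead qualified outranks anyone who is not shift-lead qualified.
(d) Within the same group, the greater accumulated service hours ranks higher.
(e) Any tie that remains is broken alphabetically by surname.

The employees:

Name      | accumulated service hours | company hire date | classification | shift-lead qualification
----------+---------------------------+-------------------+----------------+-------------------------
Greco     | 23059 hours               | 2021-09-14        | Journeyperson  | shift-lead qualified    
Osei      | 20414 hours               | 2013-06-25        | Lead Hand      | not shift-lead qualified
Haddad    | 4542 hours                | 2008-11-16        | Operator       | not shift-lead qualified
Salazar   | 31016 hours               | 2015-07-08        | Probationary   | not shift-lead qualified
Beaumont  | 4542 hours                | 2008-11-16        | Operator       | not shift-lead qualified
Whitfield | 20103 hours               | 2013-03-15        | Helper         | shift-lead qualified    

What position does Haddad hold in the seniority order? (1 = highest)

4

By classification: Osei (Lead Hand); then Greco (Journeyperson); then Beaumont and Haddad (Operator); then Whitfield (Helper); then Salazar (Probationary).
Beaumont and Haddad both have company hire date 2008-11-16, so the next rule applies.
Beaumont and Haddad are each not shift-lead qualified, so the next rule applies.
Beaumont and Haddad both have accumulated service hours 4542 hours, so the next rule applies.
Among Beaumont and Haddad, alphabetically by surname: Beaumont before Haddad.
Order: Osei, Greco, Beaumont, Haddad, Whitfield, Salazar. So position 4.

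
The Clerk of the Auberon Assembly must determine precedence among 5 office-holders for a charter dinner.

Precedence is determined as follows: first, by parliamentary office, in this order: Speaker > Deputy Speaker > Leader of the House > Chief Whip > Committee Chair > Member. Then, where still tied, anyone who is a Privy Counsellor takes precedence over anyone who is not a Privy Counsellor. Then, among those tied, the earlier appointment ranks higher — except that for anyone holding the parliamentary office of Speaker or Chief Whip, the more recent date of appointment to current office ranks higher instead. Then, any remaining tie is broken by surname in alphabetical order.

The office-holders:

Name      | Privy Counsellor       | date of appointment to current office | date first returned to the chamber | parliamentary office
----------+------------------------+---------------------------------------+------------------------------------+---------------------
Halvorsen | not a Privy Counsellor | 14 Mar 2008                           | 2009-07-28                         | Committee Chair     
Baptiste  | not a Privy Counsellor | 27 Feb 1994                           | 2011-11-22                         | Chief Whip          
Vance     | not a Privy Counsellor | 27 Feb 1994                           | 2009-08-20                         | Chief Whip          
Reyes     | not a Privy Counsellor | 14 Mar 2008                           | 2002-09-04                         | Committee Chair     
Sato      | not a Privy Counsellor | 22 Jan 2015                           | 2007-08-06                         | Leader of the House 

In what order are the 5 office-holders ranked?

By parliamentary office: Sato (Leader of the House); then Baptiste and Vance (Chief Whip); then Halvorsen and Reyes (Committee Chair).
Baptiste and Vance are each not a Privy Counsellor, so the next rule applies.
Baptiste and Vance both have date of appointment to current office 27 Feb 1994, so the next rule applies.
Among Baptiste and Vance, alphabetically by surname: Baptiste before Vance.
Halvorsen and Reyes are each not a Privy Counsellor, so the next rule applies.
Halvorsen and Reyes both have date of appointment to current office 14 Mar 2008, so the next rule applies.
Among Halvorsen and Reyes, alphabetically by surname: Halvorsen before Reyes.
Full order: Sato, Baptiste, Vance, Halvorsen, Reyes.

Sato, Baptiste, Vance, Halvorsen, Reyes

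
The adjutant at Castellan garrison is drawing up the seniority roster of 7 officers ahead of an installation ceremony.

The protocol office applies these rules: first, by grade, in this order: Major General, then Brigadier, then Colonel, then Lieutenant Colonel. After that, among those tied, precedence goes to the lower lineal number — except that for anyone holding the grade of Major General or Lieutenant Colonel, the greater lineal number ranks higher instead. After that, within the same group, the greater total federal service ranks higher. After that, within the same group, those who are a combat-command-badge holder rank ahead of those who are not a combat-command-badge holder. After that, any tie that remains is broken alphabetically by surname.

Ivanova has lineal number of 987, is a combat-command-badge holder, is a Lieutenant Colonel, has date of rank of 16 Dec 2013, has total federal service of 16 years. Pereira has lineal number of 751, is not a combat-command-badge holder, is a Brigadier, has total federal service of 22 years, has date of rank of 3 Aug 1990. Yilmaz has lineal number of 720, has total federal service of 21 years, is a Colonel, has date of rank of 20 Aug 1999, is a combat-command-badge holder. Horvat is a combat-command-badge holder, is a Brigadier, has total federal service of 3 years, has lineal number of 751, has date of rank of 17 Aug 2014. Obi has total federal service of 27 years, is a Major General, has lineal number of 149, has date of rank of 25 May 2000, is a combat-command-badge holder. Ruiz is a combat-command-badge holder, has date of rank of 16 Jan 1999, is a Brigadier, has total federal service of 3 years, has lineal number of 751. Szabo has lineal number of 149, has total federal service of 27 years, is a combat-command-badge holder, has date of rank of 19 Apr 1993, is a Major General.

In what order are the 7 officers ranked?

Obi, Szabo, Pereira, Horvat, Ruiz, Yilmaz, Ivanova

By grade: Obi and Szabo (Major General); then Pereira, Horvat and Ruiz (Brigadier); then Yilmaz (Colonel); then Ivanova (Lieutenant Colonel).
Obi and Szabo both have lineal number 149, so the next rule applies.
Obi and Szabo both have total federal service 27 years, so the next rule applies.
Obi and Szabo are each a combat-command-badge holder, so the next rule applies.
Among Obi and Szabo, alphabetically by surname: Obi before Szabo.
Pereira, Horvat and Ruiz all have lineal number 751, so the next rule applies.
Among Pereira, Horvat and Ruiz, by total federal service (higher first): Pereira (22 years) before Horvat and Ruiz (3 years).
Horvat and Ruiz are each a combat-command-badge holder, so the next rule applies.
Among Horvat and Ruiz, alphabetically by surname: Horvat before Ruiz.
Full order: Obi, Szabo, Pereira, Horvat, Ruiz, Yilmaz, Ivanova.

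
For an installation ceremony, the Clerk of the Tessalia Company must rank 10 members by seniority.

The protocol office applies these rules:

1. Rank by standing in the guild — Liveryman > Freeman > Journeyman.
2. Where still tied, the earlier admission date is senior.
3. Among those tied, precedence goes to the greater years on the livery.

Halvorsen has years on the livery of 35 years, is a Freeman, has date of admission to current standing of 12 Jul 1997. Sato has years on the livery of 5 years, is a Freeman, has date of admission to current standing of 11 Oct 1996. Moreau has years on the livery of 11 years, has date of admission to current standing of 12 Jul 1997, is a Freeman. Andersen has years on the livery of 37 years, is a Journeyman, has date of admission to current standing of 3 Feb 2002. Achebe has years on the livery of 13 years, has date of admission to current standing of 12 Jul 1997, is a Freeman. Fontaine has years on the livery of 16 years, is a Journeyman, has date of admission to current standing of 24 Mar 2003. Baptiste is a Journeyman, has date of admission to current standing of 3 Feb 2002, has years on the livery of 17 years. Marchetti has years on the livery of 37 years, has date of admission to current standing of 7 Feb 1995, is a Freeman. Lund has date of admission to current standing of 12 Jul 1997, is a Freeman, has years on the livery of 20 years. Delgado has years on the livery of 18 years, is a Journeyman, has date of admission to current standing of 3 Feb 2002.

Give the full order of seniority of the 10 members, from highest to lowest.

Marchetti, Sato, Halvorsen, Lund, Achebe, Moreau, Andersen, Delgado, Baptiste, Fontaine

By standing in the guild: Marchetti, Sato, Halvorsen, Lund, Achebe and Moreau (Freeman); then Andersen, Delgado, Baptiste and Fontaine (Journeyman).
Among Marchetti, Sato, Halvorsen, Lund, Achebe and Moreau, by date of admission to current standing (earlier first): Marchetti (7 Feb 1995) before Sato (11 Oct 1996) before Halvorsen, Lund, Achebe and Moreau (12 Jul 1997).
Among Halvorsen, Lund, Achebe and Moreau, by years on the livery (higher first): Halvorsen (35 years) before Lund (20 years) before Achebe (13 years) before Moreau (11 years).
Among Andersen, Delgado, Baptiste and Fontaine, by date of admission to current standing (earlier first): Andersen, Delgado and Baptiste (3 Feb 2002) before Fontaine (24 Mar 2003).
Among Andersen, Delgado and Baptiste, by years on the livery (higher first): Andersen (37 years) before Delgado (18 years) before Baptiste (17 years).
Full order: Marchetti, Sato, Halvorsen, Lund, Achebe, Moreau, Andersen, Delgado, Baptiste, Fontaine.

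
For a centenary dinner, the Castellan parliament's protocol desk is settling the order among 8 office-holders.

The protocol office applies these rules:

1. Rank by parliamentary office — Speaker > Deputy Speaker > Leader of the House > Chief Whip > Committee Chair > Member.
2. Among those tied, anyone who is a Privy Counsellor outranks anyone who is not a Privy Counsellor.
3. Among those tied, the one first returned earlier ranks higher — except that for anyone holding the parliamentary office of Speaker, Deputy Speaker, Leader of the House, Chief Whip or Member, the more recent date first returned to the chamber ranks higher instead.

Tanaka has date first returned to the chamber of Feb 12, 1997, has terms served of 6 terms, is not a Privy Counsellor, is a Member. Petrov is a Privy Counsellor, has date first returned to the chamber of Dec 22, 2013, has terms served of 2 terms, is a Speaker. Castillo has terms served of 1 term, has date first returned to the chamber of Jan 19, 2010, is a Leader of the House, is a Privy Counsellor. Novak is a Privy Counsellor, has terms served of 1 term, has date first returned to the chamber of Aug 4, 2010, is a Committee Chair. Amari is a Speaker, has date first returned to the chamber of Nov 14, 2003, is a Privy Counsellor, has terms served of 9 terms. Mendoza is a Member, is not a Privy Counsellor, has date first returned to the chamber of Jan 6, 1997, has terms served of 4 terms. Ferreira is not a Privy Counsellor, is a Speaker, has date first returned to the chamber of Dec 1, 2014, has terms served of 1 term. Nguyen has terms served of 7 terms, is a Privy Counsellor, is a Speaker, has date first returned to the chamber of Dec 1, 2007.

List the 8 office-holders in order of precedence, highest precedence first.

By parliamentary office: Petrov, Nguyen, Amari and Ferreira (Speaker); then Castillo (Leader of the House); then Novak (Committee Chair); then Tanaka and Mendoza (Member).
Among Petrov, Nguyen, Amari and Ferreira, a Privy Counsellor before not a Privy Counsellor: Petrov, Nguyen and Amari (a Privy Counsellor) before Ferreira (not a Privy Counsellor).
Among Petrov, Nguyen and Amari, by date first returned to the chamber (later first) (reversed rule for this group): Petrov (Dec 22, 2013) before Nguyen (Dec 1, 2007) before Amari (Nov 14, 2003).
Tanaka and Mendoza are each not a Privy Counsellor, so the next rule applies.
Among Tanaka and Mendoza, by date first returned to the chamber (later first) (reversed rule for this group): Tanaka (Feb 12, 1997) before Mendoza (Jan 6, 1997).
Full order: Petrov, Nguyen, Amari, Ferreira, Castillo, Novak, Tanaka, Mendoza.

Petrov, Nguyen, Amari, Ferreira, Castillo, Novak, Tanaka, Mendoza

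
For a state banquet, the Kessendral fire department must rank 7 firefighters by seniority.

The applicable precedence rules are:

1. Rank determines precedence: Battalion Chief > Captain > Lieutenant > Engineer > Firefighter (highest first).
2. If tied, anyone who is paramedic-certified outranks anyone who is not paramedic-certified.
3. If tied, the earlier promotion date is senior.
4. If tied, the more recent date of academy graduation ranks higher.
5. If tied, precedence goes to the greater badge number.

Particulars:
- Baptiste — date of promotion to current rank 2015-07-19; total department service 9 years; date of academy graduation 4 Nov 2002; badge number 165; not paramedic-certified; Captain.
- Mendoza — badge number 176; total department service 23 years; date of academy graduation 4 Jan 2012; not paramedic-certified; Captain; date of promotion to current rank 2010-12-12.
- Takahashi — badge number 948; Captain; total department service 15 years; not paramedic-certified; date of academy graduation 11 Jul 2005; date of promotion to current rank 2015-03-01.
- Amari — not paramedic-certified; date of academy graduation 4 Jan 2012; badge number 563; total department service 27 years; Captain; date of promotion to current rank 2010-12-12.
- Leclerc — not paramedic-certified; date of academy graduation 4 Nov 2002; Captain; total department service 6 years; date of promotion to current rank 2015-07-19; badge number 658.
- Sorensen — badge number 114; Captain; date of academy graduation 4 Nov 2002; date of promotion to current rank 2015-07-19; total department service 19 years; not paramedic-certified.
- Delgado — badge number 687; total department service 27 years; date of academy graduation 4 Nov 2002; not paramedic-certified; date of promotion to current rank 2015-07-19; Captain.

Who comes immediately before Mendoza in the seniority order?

Amari

By rank: Amari, Mendoza, Takahashi, Delgado, Leclerc, Baptiste and Sorensen (Captain).
Amari, Mendoza, Takahashi, Delgado, Leclerc, Baptiste and Sorensen are each not paramedic-certified, so the next rule applies.
Among Amari, Mendoza, Takahashi, Delgado, Leclerc, Baptiste and Sorensen, by date of promotion to current rank (earlier first): Amari and Mendoza (2010-12-12) before Takahashi (2015-03-01) before Delgado, Leclerc, Baptiste and Sorensen (2015-07-19).
Amari and Mendoza both have date of academy graduation 4 Jan 2012, so the next rule applies.
Among Amari and Mendoza, by badge number (higher first): Amari (563) before Mendoza (176).
Delgado, Leclerc, Baptiste and Sorensen all have date of academy graduation 4 Nov 2002, so the next rule applies.
Among Delgado, Leclerc, Baptiste and Sorensen, by badge number (higher first): Delgado (687) before Leclerc (658) before Baptiste (165) before Sorensen (114).
Order: Amari, Mendoza, Takahashi, Delgado, Leclerc, Baptiste, Sorensen.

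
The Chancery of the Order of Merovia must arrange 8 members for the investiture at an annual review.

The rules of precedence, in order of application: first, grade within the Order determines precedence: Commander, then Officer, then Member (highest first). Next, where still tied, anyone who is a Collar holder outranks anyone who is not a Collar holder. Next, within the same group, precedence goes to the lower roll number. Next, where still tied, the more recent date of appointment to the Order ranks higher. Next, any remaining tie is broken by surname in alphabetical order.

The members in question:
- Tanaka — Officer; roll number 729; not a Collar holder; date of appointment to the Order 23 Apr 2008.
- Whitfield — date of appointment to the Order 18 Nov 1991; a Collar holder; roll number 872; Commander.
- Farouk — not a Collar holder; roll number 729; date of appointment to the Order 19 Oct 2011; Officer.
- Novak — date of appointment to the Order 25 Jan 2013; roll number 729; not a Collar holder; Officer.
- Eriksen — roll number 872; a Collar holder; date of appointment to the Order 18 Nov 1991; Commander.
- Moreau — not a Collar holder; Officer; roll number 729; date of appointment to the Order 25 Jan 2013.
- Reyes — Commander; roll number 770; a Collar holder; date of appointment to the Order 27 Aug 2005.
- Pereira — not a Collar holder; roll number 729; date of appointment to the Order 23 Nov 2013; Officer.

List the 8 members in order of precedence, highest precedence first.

Reyes, Eriksen, Whitfield, Pereira, Moreau, Novak, Farouk, Tanaka

By grade within the Order: Reyes, Eriksen and Whitfield (Commander); then Pereira, Moreau, Novak, Farouk and Tanaka (Officer).
Reyes, Eriksen and Whitfield are each a Collar holder, so the next rule applies.
Among Reyes, Eriksen and Whitfield, by roll number (lower first): Reyes (770) before Eriksen and Whitfield (872).
Eriksen and Whitfield both have date of appointment to the Order 18 Nov 1991, so the next rule applies.
Among Eriksen and Whitfield, alphabetically by surname: Eriksen before Whitfield.
Pereira, Moreau, Novak, Farouk and Tanaka are each not a Collar holder, so the next rule applies.
Pereira, Moreau, Novak, Farouk and Tanaka all have roll number 729, so the next rule applies.
Among Pereira, Moreau, Novak, Farouk and Tanaka, by date of appointment to the Order (later first): Pereira (23 Nov 2013) before Moreau and Novak (25 Jan 2013) before Farouk (19 Oct 2011) before Tanaka (23 Apr 2008).
Among Moreau and Novak, alphabetically by surname: Moreau before Novak.
Full order: Reyes, Eriksen, Whitfield, Pereira, Moreau, Novak, Farouk, Tanaka.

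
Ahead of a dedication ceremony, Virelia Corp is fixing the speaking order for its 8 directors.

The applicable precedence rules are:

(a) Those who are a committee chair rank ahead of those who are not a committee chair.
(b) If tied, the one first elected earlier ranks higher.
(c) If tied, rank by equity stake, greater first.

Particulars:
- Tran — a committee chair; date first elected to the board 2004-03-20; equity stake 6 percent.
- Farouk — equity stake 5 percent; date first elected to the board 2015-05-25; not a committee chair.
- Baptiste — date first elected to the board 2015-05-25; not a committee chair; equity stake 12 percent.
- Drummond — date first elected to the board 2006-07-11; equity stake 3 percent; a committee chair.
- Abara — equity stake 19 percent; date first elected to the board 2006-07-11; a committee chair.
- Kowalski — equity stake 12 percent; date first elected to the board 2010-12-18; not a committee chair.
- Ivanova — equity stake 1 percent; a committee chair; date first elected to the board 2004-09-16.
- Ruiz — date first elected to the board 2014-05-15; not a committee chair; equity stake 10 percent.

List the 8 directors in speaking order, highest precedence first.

By the first rule: Tran, Ivanova, Abara and Drummond (each a committee chair); then Kowalski, Ruiz, Baptiste and Farouk (each not a committee chair).
Among Tran, Ivanova, Abara and Drummond, by date first elected to the board (earlier first): Tran (2004-03-20) before Ivanova (2004-09-16) before Abara and Drummond (2006-07-11).
Among Abara and Drummond, by equity stake (higher first): Abara (19 percent) before Drummond (3 percent).
Among Kowalski, Ruiz, Baptiste and Farouk, by date first elected to the board (earlier first): Kowalski (2010-12-18) before Ruiz (2014-05-15) before Baptiste and Farouk (2015-05-25).
Among Baptiste and Farouk, by equity stake (higher first): Baptiste (12 percent) before Farouk (5 percent).
Full order: Tran, Ivanova, Abara, Drummond, Kowalski, Ruiz, Baptiste, Farouk.

Tran, Ivanova, Abara, Drummond, Kowalski, Ruiz, Baptiste, Farouk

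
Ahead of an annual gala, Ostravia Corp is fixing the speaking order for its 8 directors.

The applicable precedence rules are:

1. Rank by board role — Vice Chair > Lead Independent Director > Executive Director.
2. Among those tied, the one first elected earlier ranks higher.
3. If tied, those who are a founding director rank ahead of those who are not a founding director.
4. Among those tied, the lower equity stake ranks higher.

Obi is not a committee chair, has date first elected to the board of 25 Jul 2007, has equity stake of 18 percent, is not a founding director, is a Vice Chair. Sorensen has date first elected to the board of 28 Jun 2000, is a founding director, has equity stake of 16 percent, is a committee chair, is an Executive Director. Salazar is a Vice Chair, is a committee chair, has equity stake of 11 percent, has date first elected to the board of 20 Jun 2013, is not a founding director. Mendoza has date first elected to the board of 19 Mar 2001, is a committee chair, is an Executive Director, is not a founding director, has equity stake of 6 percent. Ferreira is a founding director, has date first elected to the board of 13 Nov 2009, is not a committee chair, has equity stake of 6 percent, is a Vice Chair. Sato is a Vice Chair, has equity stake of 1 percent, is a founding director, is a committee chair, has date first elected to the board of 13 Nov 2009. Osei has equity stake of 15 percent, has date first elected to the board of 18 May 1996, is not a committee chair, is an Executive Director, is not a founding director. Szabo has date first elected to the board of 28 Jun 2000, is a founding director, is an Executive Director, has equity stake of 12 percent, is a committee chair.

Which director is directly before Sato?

Obi

By board role: Obi, Sato, Ferreira and Salazar (Vice Chair); then Osei, Szabo, Sorensen and Mendoza (Executive Director).
Among Obi, Sato, Ferreira and Salazar, by date first elected to the board (earlier first): Obi (25 Jul 2007) before Sato and Ferreira (13 Nov 2009) before Salazar (20 Jun 2013).
Sato and Ferreira are each a founding director, so the next rule applies.
Among Sato and Ferreira, by equity stake (lower first): Sato (1 percent) before Ferreira (6 percent).
Among Osei, Szabo, Sorensen and Mendoza, by date first elected to the board (earlier first): Osei (18 May 1996) before Szabo and Sorensen (28 Jun 2000) before Mendoza (19 Mar 2001).
Szabo and Sorensen are each a founding director, so the next rule applies.
Among Szabo and Sorensen, by equity stake (lower first): Szabo (12 percent) before Sorensen (16 percent).
Order: Obi, Sato, Ferreira, Salazar, Osei, Szabo, Sorensen, Mendoza.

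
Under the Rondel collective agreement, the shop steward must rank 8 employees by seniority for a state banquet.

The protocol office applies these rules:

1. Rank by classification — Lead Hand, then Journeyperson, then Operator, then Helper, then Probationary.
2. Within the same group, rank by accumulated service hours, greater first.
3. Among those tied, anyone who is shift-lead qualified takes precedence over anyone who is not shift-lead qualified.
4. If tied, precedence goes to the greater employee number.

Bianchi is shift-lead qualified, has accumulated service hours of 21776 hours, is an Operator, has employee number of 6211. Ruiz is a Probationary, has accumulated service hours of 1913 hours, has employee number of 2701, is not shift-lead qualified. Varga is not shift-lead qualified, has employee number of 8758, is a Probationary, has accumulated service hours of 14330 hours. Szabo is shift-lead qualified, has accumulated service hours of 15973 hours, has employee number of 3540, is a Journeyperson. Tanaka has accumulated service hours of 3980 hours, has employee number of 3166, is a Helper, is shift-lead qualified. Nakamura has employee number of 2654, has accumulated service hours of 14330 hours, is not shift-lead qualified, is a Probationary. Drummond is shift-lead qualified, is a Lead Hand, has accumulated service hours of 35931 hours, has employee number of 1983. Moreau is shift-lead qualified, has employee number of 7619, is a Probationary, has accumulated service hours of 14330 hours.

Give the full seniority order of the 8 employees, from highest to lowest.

By classification: Drummond (Lead Hand); then Szabo (Journeyperson); then Bianchi (Operator); then Tanaka (Helper); then Moreau, Varga, Nakamura and Ruiz (Probationary).
Among Moreau, Varga, Nakamura and Ruiz, by accumulated service hours (higher first): Moreau, Varga and Nakamura (14330 hours) before Ruiz (1913 hours).
Among Moreau, Varga and Nakamura, shift-lead qualified before not shift-lead qualified: Moreau (shift-lead qualified) before Varga and Nakamura (not shift-lead qualified).
Among Varga and Nakamura, by employee number (higher first): Varga (8758) before Nakamura (2654).
Full order: Drummond, Szabo, Bianchi, Tanaka, Moreau, Varga, Nakamura, Ruiz.

Drummond, Szabo, Bianchi, Tanaka, Moreau, Varga, Nakamura, Ruiz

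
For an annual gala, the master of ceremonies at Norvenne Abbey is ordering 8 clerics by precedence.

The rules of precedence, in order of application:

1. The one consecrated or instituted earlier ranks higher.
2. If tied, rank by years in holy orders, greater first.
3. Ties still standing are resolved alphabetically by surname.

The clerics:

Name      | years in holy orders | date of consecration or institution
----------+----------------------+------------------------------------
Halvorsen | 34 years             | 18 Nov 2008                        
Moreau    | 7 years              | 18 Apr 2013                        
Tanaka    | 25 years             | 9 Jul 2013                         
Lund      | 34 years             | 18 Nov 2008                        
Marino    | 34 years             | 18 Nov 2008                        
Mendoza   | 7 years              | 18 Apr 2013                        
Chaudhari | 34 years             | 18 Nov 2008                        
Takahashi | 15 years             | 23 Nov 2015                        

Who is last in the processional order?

By date of consecration or institution (earlier first): Chaudhari, Halvorsen, Lund and Marino (each 18 Nov 2008); then Mendoza and Moreau (both 18 Apr 2013); then Tanaka (9 Jul 2013); then Takahashi (23 Nov 2015).
Chaudhari, Halvorsen, Lund and Marino all have years in holy orders 34 years, so the next rule applies.
Among Chaudhari, Halvorsen, Lund and Marino, alphabetically by surname: Chaudhari before Halvorsen before Lund before Marino.
Mendoza and Moreau both have years in holy orders 7 years, so the next rule applies.
Among Mendoza and Moreau, alphabetically by surname: Mendoza before Moreau.
Order: Chaudhari, Halvorsen, Lund, Marino, Mendoza, Moreau, Tanaka, Takahashi.

Takahashi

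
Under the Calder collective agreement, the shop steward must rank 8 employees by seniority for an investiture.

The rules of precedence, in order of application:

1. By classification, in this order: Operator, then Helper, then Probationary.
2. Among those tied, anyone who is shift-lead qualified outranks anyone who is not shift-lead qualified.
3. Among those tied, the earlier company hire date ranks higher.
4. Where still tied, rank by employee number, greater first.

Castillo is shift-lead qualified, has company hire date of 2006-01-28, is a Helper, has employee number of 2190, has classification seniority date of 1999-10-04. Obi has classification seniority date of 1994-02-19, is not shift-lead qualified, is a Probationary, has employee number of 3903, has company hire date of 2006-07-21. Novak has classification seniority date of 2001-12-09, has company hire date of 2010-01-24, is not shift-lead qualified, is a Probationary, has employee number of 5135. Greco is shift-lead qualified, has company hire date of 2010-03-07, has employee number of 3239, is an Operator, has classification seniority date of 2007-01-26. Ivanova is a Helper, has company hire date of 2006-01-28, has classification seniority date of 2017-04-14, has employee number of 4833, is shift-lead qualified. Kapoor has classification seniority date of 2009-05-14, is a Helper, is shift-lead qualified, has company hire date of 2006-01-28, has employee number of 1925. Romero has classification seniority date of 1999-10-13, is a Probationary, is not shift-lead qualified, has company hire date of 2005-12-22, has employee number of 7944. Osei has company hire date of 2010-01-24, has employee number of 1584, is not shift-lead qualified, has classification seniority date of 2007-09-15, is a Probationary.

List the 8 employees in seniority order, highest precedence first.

Greco, Ivanova, Castillo, Kapoor, Romero, Obi, Novak, Osei

By classification: Greco (Operator); then Ivanova, Castillo and Kapoor (Helper); then Romero, Obi, Novak and Osei (Probationary).
Ivanova, Castillo and Kapoor are each shift-lead qualified, so the next rule applies.
Ivanova, Castillo and Kapoor all have company hire date 2006-01-28, so the next rule applies.
Among Ivanova, Castillo and Kapoor, by employee number (higher first): Ivanova (4833) before Castillo (2190) before Kapoor (1925).
Romero, Obi, Novak and Osei are each not shift-lead qualified, so the next rule applies.
Among Romero, Obi, Novak and Osei, by company hire date (earlier first): Romero (2005-12-22) before Obi (2006-07-21) before Novak and Osei (2010-01-24).
Among Novak and Osei, by employee number (higher first): Novak (5135) before Osei (1584).
Full order: Greco, Ivanova, Castillo, Kapoor, Romero, Obi, Novak, Osei.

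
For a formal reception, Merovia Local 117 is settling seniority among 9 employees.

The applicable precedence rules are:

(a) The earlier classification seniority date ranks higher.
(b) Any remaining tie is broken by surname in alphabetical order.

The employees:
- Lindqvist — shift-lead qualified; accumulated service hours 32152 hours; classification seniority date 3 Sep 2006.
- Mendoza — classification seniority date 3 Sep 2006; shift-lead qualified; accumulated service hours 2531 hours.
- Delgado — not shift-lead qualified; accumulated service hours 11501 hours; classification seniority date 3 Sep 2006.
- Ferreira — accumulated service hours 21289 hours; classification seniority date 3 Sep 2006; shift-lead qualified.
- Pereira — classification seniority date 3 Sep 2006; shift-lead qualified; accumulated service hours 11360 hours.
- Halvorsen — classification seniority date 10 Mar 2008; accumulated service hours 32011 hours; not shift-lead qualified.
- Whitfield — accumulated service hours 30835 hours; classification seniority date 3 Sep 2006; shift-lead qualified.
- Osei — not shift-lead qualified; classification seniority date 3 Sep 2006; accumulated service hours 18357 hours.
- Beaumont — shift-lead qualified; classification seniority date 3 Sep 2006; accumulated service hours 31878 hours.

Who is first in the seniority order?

By classification seniority date (earlier first): Beaumont, Delgado, Ferreira, Lindqvist, Mendoza, Osei, Pereira and Whitfield (each 3 Sep 2006); then Halvorsen (10 Mar 2008).
Among Beaumont, Delgado, Ferreira, Lindqvist, Mendoza, Osei, Pereira and Whitfield, alphabetically by surname: Beaumont before Delgado before Ferreira before Lindqvist before Mendoza before Osei before Pereira before Whitfield.
Order: Beaumont, Delgado, Ferreira, Lindqvist, Mendoza, Osei, Pereira, Whitfield, Halvorsen.

Beaumont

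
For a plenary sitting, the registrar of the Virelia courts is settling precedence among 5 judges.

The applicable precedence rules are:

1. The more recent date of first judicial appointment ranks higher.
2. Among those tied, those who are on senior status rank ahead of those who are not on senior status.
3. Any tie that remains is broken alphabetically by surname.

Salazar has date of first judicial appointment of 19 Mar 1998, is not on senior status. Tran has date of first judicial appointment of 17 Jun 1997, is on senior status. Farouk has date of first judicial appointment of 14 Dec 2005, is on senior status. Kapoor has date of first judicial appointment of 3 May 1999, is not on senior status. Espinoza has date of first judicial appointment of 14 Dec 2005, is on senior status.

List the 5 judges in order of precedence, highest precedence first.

Espinoza, Farouk, Kapoor, Salazar, Tran

By date of first judicial appointment (later first): Espinoza and Farouk (both 14 Dec 2005); then Kapoor (3 May 1999); then Salazar (19 Mar 1998); then Tran (17 Jun 1997).
Espinoza and Farouk are each on senior status, so the next rule applies.
Among Espinoza and Farouk, alphabetically by surname: Espinoza before Farouk.
Full order: Espinoza, Farouk, Kapoor, Salazar, Tran.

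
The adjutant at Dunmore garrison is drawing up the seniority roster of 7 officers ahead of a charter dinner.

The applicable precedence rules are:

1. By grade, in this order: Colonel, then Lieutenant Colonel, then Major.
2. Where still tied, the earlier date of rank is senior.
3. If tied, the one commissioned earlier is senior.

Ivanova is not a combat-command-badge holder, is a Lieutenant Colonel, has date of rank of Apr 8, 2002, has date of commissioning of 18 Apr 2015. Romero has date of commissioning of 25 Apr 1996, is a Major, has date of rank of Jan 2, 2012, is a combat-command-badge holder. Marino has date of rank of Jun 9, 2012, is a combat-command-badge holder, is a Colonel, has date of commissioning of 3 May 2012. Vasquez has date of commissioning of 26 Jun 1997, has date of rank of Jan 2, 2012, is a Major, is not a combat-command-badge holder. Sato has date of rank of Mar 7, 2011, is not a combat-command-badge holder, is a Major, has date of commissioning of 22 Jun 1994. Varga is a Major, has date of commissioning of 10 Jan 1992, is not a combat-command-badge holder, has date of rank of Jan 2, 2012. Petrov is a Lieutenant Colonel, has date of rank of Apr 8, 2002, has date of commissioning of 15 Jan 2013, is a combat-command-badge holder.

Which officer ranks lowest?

By grade: Marino (Colonel); then Petrov and Ivanova (Lieutenant Colonel); then Sato, Varga, Romero and Vasquez (Major).
Petrov and Ivanova both have date of rank Apr 8, 2002, so the next rule applies.
Among Petrov and Ivanova, by date of commissioning (earlier first): Petrov (15 Jan 2013) before Ivanova (18 Apr 2015).
Among Sato, Varga, Romero and Vasquez, by date of rank (earlier first): Sato (Mar 7, 2011) before Varga, Romero and Vasquez (Jan 2, 2012).
Among Varga, Romero and Vasquez, by date of commissioning (earlier first): Varga (10 Jan 1992) before Romero (25 Apr 1996) before Vasquez (26 Jun 1997).
Order: Marino, Petrov, Ivanova, Sato, Varga, Romero, Vasquez.

Vasquez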